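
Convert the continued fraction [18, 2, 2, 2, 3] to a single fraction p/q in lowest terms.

Fold from the inside: start with 3/1.
  2 + 1/3 = 7/3
  2 + 3/7 = 17/7
  2 + 7/17 = 41/17
  18 + 17/41 = 755/41

755/41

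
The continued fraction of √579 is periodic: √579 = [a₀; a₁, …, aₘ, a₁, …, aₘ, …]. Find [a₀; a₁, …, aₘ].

[24; 16, 48]

a₀ = ⌊√579⌋ = 24.
With m₀=0, d₀=1 and mₖ₊₁ = dₖaₖ − mₖ, dₖ₊₁ = (n − mₖ₊₁²)/dₖ, aₖ₊₁ = ⌊(a₀+mₖ₊₁)/dₖ₊₁⌋:
  k=1: m=24, d=3, a=16
  k=2: m=24, d=1, a=48
d=1 and a=2a₀=48 at k=2, so the next step gives (m, d) = (24, 3) again — its k=1 value — and the period has length 2.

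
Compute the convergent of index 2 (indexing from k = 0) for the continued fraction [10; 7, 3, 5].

Using pₖ = aₖpₖ₋₁ + pₖ₋₂, qₖ = aₖqₖ₋₁ + qₖ₋₂ (with p₋₁=1, p₋₂=0, q₋₁=0, q₋₂=1):
  k=0: a=10, p=10, q=1
  k=1: a=7, p=71, q=7
  k=2: a=3, p=223, q=22

223/22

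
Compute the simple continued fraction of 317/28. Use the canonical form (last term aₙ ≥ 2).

317 = 11×28 + 9
28 = 3×9 + 1
9 = 9×1 + 0  (stop)
So 317/28 = [11; 3, 9].

[11; 3, 9]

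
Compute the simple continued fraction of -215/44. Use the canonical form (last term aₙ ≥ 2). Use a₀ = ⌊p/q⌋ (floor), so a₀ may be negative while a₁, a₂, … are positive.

[-5; 8, 1, 4]

-215 = -5*44 + 5
44 = 8*5 + 4
5 = 1*4 + 1
4 = 4*1 + 0  (stop)
So -215/44 = [-5; 8, 1, 4].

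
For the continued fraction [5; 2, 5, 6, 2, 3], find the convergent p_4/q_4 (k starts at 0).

802/147

Using pₖ = aₖpₖ₋₁ + pₖ₋₂, qₖ = aₖqₖ₋₁ + qₖ₋₂ (with p₋₁=1, p₋₂=0, q₋₁=0, q₋₂=1):
  k=0: a=5, p=5, q=1
  k=1: a=2, p=11, q=2
  k=2: a=5, p=60, q=11
  k=3: a=6, p=371, q=68
  k=4: a=2, p=802, q=147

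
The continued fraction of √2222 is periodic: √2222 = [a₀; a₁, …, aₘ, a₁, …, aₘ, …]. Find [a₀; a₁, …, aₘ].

a₀ = ⌊√2222⌋ = 47.
With m₀=0, d₀=1 and mₖ₊₁ = dₖaₖ − mₖ, dₖ₊₁ = (n − mₖ₊₁²)/dₖ, aₖ₊₁ = ⌊(a₀+mₖ₊₁)/dₖ₊₁⌋:
  k=1: m=47, d=13, a=7
  k=2: m=44, d=22, a=4
  k=3: m=44, d=13, a=7
  k=4: m=47, d=1, a=94
d=1 and a=2a₀=94 at k=4, so the next step gives (m, d) = (47, 13) again — its k=1 value — and the period has length 4.

[47; 7, 4, 7, 94]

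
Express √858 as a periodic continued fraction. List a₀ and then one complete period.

a₀ = ⌊√858⌋ = 29.
With m₀=0, d₀=1 and mₖ₊₁ = dₖaₖ − mₖ, dₖ₊₁ = (n − mₖ₊₁²)/dₖ, aₖ₊₁ = ⌊(a₀+mₖ₊₁)/dₖ₊₁⌋:
  k=1: m=29, d=17, a=3
  k=2: m=22, d=22, a=2
  k=3: m=22, d=17, a=3
  k=4: m=29, d=1, a=58
d=1 and a=2a₀=58 at k=4, so the next step gives (m, d) = (29, 17) again — its k=1 value — and the period has length 4.

[29; 3, 2, 3, 58]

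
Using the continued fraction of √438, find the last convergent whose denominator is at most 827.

√438 = [20; 1, 12, 1, 40, …] (period length 4).
Convergents:
  p_0/q_0 = 20/1
  p_1/q_1 = 21/1
  p_2/q_2 = 272/13
  p_3/q_3 = 293/14
  p_4/q_4 = 11992/573
  p_5/q_5 = 12285/587
  p_6/q_6 = 159412/7617
q_5 = 587 ≤ 827 < 7617 = q_6, so the answer is 12285/587.

12285/587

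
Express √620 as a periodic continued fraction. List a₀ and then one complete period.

[24; 1, 8, 1, 48]

a₀ = ⌊√620⌋ = 24.
With m₀=0, d₀=1 and mₖ₊₁ = dₖaₖ − mₖ, dₖ₊₁ = (n − mₖ₊₁²)/dₖ, aₖ₊₁ = ⌊(a₀+mₖ₊₁)/dₖ₊₁⌋:
  k=1: m=24, d=44, a=1
  k=2: m=20, d=5, a=8
  k=3: m=20, d=44, a=1
  k=4: m=24, d=1, a=48
d=1 and a=2a₀=48 at k=4, so the next step gives (m, d) = (24, 44) again — its k=1 value — and the period has length 4.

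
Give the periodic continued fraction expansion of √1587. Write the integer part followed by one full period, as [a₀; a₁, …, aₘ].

[39; 1, 5, 7, 13, 7, 5, 1, 78]

a₀ = ⌊√1587⌋ = 39.
With m₀=0, d₀=1 and mₖ₊₁ = dₖaₖ − mₖ, dₖ₊₁ = (n − mₖ₊₁²)/dₖ, aₖ₊₁ = ⌊(a₀+mₖ₊₁)/dₖ₊₁⌋:
  k=1: m=39, d=66, a=1
  k=2: m=27, d=13, a=5
  k=3: m=38, d=11, a=7
  k=4: m=39, d=6, a=13
  k=5: m=39, d=11, a=7
  k=6: m=38, d=13, a=5
  k=7: m=27, d=66, a=1
  k=8: m=39, d=1, a=78
d=1 and a=2a₀=78 at k=8, so the next step gives (m, d) = (39, 66) again — its k=1 value — and the period has length 8.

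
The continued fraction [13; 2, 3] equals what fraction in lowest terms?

Using pₖ = aₖpₖ₋₁ + pₖ₋₂ and qₖ = aₖqₖ₋₁ + qₖ₋₂:
  k=0: a=13, p=13, q=1
  k=1: a=2, p=27, q=2
  k=2: a=3, p=94, q=7

94/7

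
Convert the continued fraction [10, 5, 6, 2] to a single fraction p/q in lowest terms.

Using pₖ = aₖpₖ₋₁ + pₖ₋₂ and qₖ = aₖqₖ₋₁ + qₖ₋₂:
  k=0: a=10, p=10, q=1
  k=1: a=5, p=51, q=5
  k=2: a=6, p=316, q=31
  k=3: a=2, p=683, q=67

683/67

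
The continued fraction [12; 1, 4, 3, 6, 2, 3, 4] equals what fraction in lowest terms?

Fold from the inside: start with 4/1.
  3 + 1/4 = 13/4
  2 + 4/13 = 30/13
  6 + 13/30 = 193/30
  3 + 30/193 = 609/193
  4 + 193/609 = 2629/609
  1 + 609/2629 = 3238/2629
  12 + 2629/3238 = 41485/3238

41485/3238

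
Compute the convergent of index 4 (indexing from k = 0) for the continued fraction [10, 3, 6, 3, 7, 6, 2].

Using pₖ = aₖpₖ₋₁ + pₖ₋₂, qₖ = aₖqₖ₋₁ + qₖ₋₂ (with p₋₁=1, p₋₂=0, q₋₁=0, q₋₂=1):
  k=0: a=10, p=10, q=1
  k=1: a=3, p=31, q=3
  k=2: a=6, p=196, q=19
  k=3: a=3, p=619, q=60
  k=4: a=7, p=4529, q=439

4529/439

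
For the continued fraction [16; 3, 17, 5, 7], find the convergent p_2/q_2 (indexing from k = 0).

849/52

Using pₖ = aₖpₖ₋₁ + pₖ₋₂, qₖ = aₖqₖ₋₁ + qₖ₋₂ (with p₋₁=1, p₋₂=0, q₋₁=0, q₋₂=1):
  k=0: a=16, p=16, q=1
  k=1: a=3, p=49, q=3
  k=2: a=17, p=849, q=52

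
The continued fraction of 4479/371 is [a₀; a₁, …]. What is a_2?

4479 = 12·371 + 27   →  a_0 = 12
371 = 13·27 + 20   →  a_1 = 13
27 = 1·20 + 7   →  a_2 = 1

1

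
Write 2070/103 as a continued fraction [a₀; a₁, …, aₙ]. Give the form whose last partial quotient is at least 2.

[20; 10, 3, 3]

2070 = 20*103 + 10
103 = 10*10 + 3
10 = 3*3 + 1
3 = 3*1 + 0  (stop)
So 2070/103 = [20; 10, 3, 3].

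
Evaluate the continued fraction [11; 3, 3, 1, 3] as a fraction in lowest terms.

Fold from the inside: start with 3/1.
  1 + 1/3 = 4/3
  3 + 3/4 = 15/4
  3 + 4/15 = 49/15
  11 + 15/49 = 554/49

554/49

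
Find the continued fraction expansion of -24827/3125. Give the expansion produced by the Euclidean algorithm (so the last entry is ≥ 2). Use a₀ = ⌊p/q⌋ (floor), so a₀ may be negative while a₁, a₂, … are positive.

-24827 = -8*3125 + 173
3125 = 18*173 + 11
173 = 15*11 + 8
11 = 1*8 + 3
8 = 2*3 + 2
3 = 1*2 + 1
2 = 2*1 + 0  (stop)
So -24827/3125 = [-8; 18, 15, 1, 2, 1, 2].

[-8; 18, 15, 1, 2, 1, 2]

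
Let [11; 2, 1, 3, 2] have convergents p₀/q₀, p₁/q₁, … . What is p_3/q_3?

125/11

Using pₖ = aₖpₖ₋₁ + pₖ₋₂, qₖ = aₖqₖ₋₁ + qₖ₋₂ (with p₋₁=1, p₋₂=0, q₋₁=0, q₋₂=1):
  k=0: a=11, p=11, q=1
  k=1: a=2, p=23, q=2
  k=2: a=1, p=34, q=3
  k=3: a=3, p=125, q=11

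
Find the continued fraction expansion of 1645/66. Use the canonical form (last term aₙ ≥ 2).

[24; 1, 12, 5]

1645 = 24·66 + 61
66 = 1·61 + 5
61 = 12·5 + 1
5 = 5·1 + 0  (stop)
So 1645/66 = [24; 1, 12, 5].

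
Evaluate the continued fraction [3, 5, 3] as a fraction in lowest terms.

Fold from the inside: start with 3/1.
  5 + 1/3 = 16/3
  3 + 3/16 = 51/16

51/16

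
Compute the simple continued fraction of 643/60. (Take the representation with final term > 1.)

643 = 10·60 + 43
60 = 1·43 + 17
43 = 2·17 + 9
17 = 1·9 + 8
9 = 1·8 + 1
8 = 8·1 + 0  (stop)
So 643/60 = [10; 1, 2, 1, 1, 8].

[10; 1, 2, 1, 1, 8]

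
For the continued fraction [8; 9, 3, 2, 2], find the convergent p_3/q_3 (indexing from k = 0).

Using pₖ = aₖpₖ₋₁ + pₖ₋₂, qₖ = aₖqₖ₋₁ + qₖ₋₂ (with p₋₁=1, p₋₂=0, q₋₁=0, q₋₂=1):
  k=0: a=8, p=8, q=1
  k=1: a=9, p=73, q=9
  k=2: a=3, p=227, q=28
  k=3: a=2, p=527, q=65

527/65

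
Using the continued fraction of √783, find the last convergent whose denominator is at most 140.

1567/56

√783 = [27; 1, 54, …] (period length 2).
Convergents:
  p_0/q_0 = 27/1
  p_1/q_1 = 28/1
  p_2/q_2 = 1539/55
  p_3/q_3 = 1567/56
  p_4/q_4 = 86157/3079
q_3 = 56 ≤ 140 < 3079 = q_4, so the answer is 1567/56.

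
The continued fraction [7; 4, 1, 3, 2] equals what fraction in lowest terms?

Using pₖ = aₖpₖ₋₁ + pₖ₋₂ and qₖ = aₖqₖ₋₁ + qₖ₋₂:
  k=0: a=7, p=7, q=1
  k=1: a=4, p=29, q=4
  k=2: a=1, p=36, q=5
  k=3: a=3, p=137, q=19
  k=4: a=2, p=310, q=43

310/43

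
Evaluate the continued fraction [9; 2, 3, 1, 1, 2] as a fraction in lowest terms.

387/41

Using pₖ = aₖpₖ₋₁ + pₖ₋₂ and qₖ = aₖqₖ₋₁ + qₖ₋₂:
  k=0: a=9, p=9, q=1
  k=1: a=2, p=19, q=2
  k=2: a=3, p=66, q=7
  k=3: a=1, p=85, q=9
  k=4: a=1, p=151, q=16
  k=5: a=2, p=387, q=41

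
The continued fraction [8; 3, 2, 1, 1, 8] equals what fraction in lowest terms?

Fold from the inside: start with 8/1.
  1 + 1/8 = 9/8
  1 + 8/9 = 17/9
  2 + 9/17 = 43/17
  3 + 17/43 = 146/43
  8 + 43/146 = 1211/146

1211/146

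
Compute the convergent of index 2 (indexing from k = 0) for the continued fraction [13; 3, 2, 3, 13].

Using pₖ = aₖpₖ₋₁ + pₖ₋₂, qₖ = aₖqₖ₋₁ + qₖ₋₂ (with p₋₁=1, p₋₂=0, q₋₁=0, q₋₂=1):
  k=0: a=13, p=13, q=1
  k=1: a=3, p=40, q=3
  k=2: a=2, p=93, q=7

93/7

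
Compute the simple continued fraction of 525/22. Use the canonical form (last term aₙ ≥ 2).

525 = 23*22 + 19
22 = 1*19 + 3
19 = 6*3 + 1
3 = 3*1 + 0  (stop)
So 525/22 = [23; 1, 6, 3].

[23; 1, 6, 3]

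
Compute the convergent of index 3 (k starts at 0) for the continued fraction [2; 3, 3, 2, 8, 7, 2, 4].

53/23

Using pₖ = aₖpₖ₋₁ + pₖ₋₂, qₖ = aₖqₖ₋₁ + qₖ₋₂ (with p₋₁=1, p₋₂=0, q₋₁=0, q₋₂=1):
  k=0: a=2, p=2, q=1
  k=1: a=3, p=7, q=3
  k=2: a=3, p=23, q=10
  k=3: a=2, p=53, q=23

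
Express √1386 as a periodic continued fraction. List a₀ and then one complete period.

a₀ = ⌊√1386⌋ = 37.
With m₀=0, d₀=1 and mₖ₊₁ = dₖaₖ − mₖ, dₖ₊₁ = (n − mₖ₊₁²)/dₖ, aₖ₊₁ = ⌊(a₀+mₖ₊₁)/dₖ₊₁⌋:
  k=1: m=37, d=17, a=4
  k=2: m=31, d=25, a=2
  k=3: m=19, d=41, a=1
  k=4: m=22, d=22, a=2
  k=5: m=22, d=41, a=1
  k=6: m=19, d=25, a=2
  k=7: m=31, d=17, a=4
  k=8: m=37, d=1, a=74
d=1 and a=2a₀=74 at k=8, so the next step gives (m, d) = (37, 17) again — its k=1 value — and the period has length 8.

[37; 4, 2, 1, 2, 1, 2, 4, 74]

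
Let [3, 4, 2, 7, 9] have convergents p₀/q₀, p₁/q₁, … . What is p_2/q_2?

Using pₖ = aₖpₖ₋₁ + pₖ₋₂, qₖ = aₖqₖ₋₁ + qₖ₋₂ (with p₋₁=1, p₋₂=0, q₋₁=0, q₋₂=1):
  k=0: a=3, p=3, q=1
  k=1: a=4, p=13, q=4
  k=2: a=2, p=29, q=9

29/9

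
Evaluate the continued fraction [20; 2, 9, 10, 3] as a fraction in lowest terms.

Using pₖ = aₖpₖ₋₁ + pₖ₋₂ and qₖ = aₖqₖ₋₁ + qₖ₋₂:
  k=0: a=20, p=20, q=1
  k=1: a=2, p=41, q=2
  k=2: a=9, p=389, q=19
  k=3: a=10, p=3931, q=192
  k=4: a=3, p=12182, q=595

12182/595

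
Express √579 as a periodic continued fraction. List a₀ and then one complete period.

a₀ = ⌊√579⌋ = 24.
With m₀=0, d₀=1 and mₖ₊₁ = dₖaₖ − mₖ, dₖ₊₁ = (n − mₖ₊₁²)/dₖ, aₖ₊₁ = ⌊(a₀+mₖ₊₁)/dₖ₊₁⌋:
  k=1: m=24, d=3, a=16
  k=2: m=24, d=1, a=48
d=1 and a=2a₀=48 at k=2, so the next step gives (m, d) = (24, 3) again — its k=1 value — and the period has length 2.

[24; 16, 48]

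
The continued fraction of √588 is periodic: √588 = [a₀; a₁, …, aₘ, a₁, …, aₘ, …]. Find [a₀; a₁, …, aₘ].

a₀ = ⌊√588⌋ = 24.
With m₀=0, d₀=1 and mₖ₊₁ = dₖaₖ − mₖ, dₖ₊₁ = (n − mₖ₊₁²)/dₖ, aₖ₊₁ = ⌊(a₀+mₖ₊₁)/dₖ₊₁⌋:
  k=1: m=24, d=12, a=4
  k=2: m=24, d=1, a=48
d=1 and a=2a₀=48 at k=2, so the next step gives (m, d) = (24, 12) again — its k=1 value — and the period has length 2.

[24; 4, 48]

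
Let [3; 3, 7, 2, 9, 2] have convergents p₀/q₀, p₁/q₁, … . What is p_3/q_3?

Using pₖ = aₖpₖ₋₁ + pₖ₋₂, qₖ = aₖqₖ₋₁ + qₖ₋₂ (with p₋₁=1, p₋₂=0, q₋₁=0, q₋₂=1):
  k=0: a=3, p=3, q=1
  k=1: a=3, p=10, q=3
  k=2: a=7, p=73, q=22
  k=3: a=2, p=156, q=47

156/47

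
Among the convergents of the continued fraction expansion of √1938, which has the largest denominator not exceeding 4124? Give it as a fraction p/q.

√1938 = [44; 44, 88, …] (period length 2).
Convergents:
  p_0/q_0 = 44/1
  p_1/q_1 = 1937/44
  p_2/q_2 = 170500/3873
  p_3/q_3 = 7503937/170456
q_2 = 3873 ≤ 4124 < 170456 = q_3, so the answer is 170500/3873.

170500/3873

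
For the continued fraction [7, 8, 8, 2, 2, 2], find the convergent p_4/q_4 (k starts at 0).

Using pₖ = aₖpₖ₋₁ + pₖ₋₂, qₖ = aₖqₖ₋₁ + qₖ₋₂ (with p₋₁=1, p₋₂=0, q₋₁=0, q₋₂=1):
  k=0: a=7, p=7, q=1
  k=1: a=8, p=57, q=8
  k=2: a=8, p=463, q=65
  k=3: a=2, p=983, q=138
  k=4: a=2, p=2429, q=341

2429/341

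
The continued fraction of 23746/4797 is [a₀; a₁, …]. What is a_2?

19

23746 = 4·4797 + 4558   →  a_0 = 4
4797 = 1·4558 + 239   →  a_1 = 1
4558 = 19·239 + 17   →  a_2 = 19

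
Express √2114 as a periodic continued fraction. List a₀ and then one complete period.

a₀ = ⌊√2114⌋ = 45.
With m₀=0, d₀=1 and mₖ₊₁ = dₖaₖ − mₖ, dₖ₊₁ = (n − mₖ₊₁²)/dₖ, aₖ₊₁ = ⌊(a₀+mₖ₊₁)/dₖ₊₁⌋:
  k=1: m=45, d=89, a=1
  k=2: m=44, d=2, a=44
  k=3: m=44, d=89, a=1
  k=4: m=45, d=1, a=90
d=1 and a=2a₀=90 at k=4, so the next step gives (m, d) = (45, 89) again — its k=1 value — and the period has length 4.

[45; 1, 44, 1, 90]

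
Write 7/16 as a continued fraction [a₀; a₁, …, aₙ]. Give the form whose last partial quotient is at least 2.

7 = 0·16 + 7
16 = 2·7 + 2
7 = 3·2 + 1
2 = 2·1 + 0  (stop)
So 7/16 = [0; 2, 3, 2].

[0; 2, 3, 2]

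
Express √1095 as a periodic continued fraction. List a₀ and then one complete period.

[33; 11, 66]

a₀ = ⌊√1095⌋ = 33.
With m₀=0, d₀=1 and mₖ₊₁ = dₖaₖ − mₖ, dₖ₊₁ = (n − mₖ₊₁²)/dₖ, aₖ₊₁ = ⌊(a₀+mₖ₊₁)/dₖ₊₁⌋:
  k=1: m=33, d=6, a=11
  k=2: m=33, d=1, a=66
d=1 and a=2a₀=66 at k=2, so the next step gives (m, d) = (33, 6) again — its k=1 value — and the period has length 2.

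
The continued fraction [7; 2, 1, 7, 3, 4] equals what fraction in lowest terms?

2285/311

Using pₖ = aₖpₖ₋₁ + pₖ₋₂ and qₖ = aₖqₖ₋₁ + qₖ₋₂:
  k=0: a=7, p=7, q=1
  k=1: a=2, p=15, q=2
  k=2: a=1, p=22, q=3
  k=3: a=7, p=169, q=23
  k=4: a=3, p=529, q=72
  k=5: a=4, p=2285, q=311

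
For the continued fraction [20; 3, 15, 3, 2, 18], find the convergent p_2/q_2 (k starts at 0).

Using pₖ = aₖpₖ₋₁ + pₖ₋₂, qₖ = aₖqₖ₋₁ + qₖ₋₂ (with p₋₁=1, p₋₂=0, q₋₁=0, q₋₂=1):
  k=0: a=20, p=20, q=1
  k=1: a=3, p=61, q=3
  k=2: a=15, p=935, q=46

935/46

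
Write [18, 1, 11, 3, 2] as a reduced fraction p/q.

1627/86

Using pₖ = aₖpₖ₋₁ + pₖ₋₂ and qₖ = aₖqₖ₋₁ + qₖ₋₂:
  k=0: a=18, p=18, q=1
  k=1: a=1, p=19, q=1
  k=2: a=11, p=227, q=12
  k=3: a=3, p=700, q=37
  k=4: a=2, p=1627, q=86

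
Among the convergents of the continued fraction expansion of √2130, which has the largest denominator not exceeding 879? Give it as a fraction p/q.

23999/520

√2130 = [46; 6, 1, 1, 2, 1, 1, 6, 92, …] (period length 8).
Convergents:
  p_0/q_0 = 46/1
  p_1/q_1 = 277/6
  p_2/q_2 = 323/7
  p_3/q_3 = 600/13
  p_4/q_4 = 1523/33
  p_5/q_5 = 2123/46
  p_6/q_6 = 3646/79
  p_7/q_7 = 23999/520
  p_8/q_8 = 2211554/47919
q_7 = 520 ≤ 879 < 47919 = q_8, so the answer is 23999/520.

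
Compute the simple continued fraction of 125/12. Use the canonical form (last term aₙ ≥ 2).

125 = 10·12 + 5
12 = 2·5 + 2
5 = 2·2 + 1
2 = 2·1 + 0  (stop)
So 125/12 = [10; 2, 2, 2].

[10; 2, 2, 2]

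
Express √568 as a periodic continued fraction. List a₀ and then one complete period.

[23; 1, 4, 1, 46]

a₀ = ⌊√568⌋ = 23.
With m₀=0, d₀=1 and mₖ₊₁ = dₖaₖ − mₖ, dₖ₊₁ = (n − mₖ₊₁²)/dₖ, aₖ₊₁ = ⌊(a₀+mₖ₊₁)/dₖ₊₁⌋:
  k=1: m=23, d=39, a=1
  k=2: m=16, d=8, a=4
  k=3: m=16, d=39, a=1
  k=4: m=23, d=1, a=46
d=1 and a=2a₀=46 at k=4, so the next step gives (m, d) = (23, 39) again — its k=1 value — and the period has length 4.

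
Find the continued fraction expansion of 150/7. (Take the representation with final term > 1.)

150 = 21×7 + 3
7 = 2×3 + 1
3 = 3×1 + 0  (stop)
So 150/7 = [21; 2, 3].

[21; 2, 3]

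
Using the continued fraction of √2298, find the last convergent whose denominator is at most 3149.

√2298 = [47; 1, 14, 1, 94, …] (period length 4).
Convergents:
  p_0/q_0 = 47/1
  p_1/q_1 = 48/1
  p_2/q_2 = 719/15
  p_3/q_3 = 767/16
  p_4/q_4 = 72817/1519
  p_5/q_5 = 73584/1535
  p_6/q_6 = 1102993/23009
q_5 = 1535 ≤ 3149 < 23009 = q_6, so the answer is 73584/1535.

73584/1535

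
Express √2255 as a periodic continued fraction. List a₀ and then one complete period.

[47; 2, 18, 2, 94]

a₀ = ⌊√2255⌋ = 47.
With m₀=0, d₀=1 and mₖ₊₁ = dₖaₖ − mₖ, dₖ₊₁ = (n − mₖ₊₁²)/dₖ, aₖ₊₁ = ⌊(a₀+mₖ₊₁)/dₖ₊₁⌋:
  k=1: m=47, d=46, a=2
  k=2: m=45, d=5, a=18
  k=3: m=45, d=46, a=2
  k=4: m=47, d=1, a=94
d=1 and a=2a₀=94 at k=4, so the next step gives (m, d) = (47, 46) again — its k=1 value — and the period has length 4.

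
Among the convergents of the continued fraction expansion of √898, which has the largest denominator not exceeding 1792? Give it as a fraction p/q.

√898 = [29; 1, 28, 1, 58, …] (period length 4).
Convergents:
  p_0/q_0 = 29/1
  p_1/q_1 = 30/1
  p_2/q_2 = 869/29
  p_3/q_3 = 899/30
  p_4/q_4 = 53011/1769
  p_5/q_5 = 53910/1799
q_4 = 1769 ≤ 1792 < 1799 = q_5, so the answer is 53011/1769.

53011/1769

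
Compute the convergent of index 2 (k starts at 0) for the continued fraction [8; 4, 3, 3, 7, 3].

Using pₖ = aₖpₖ₋₁ + pₖ₋₂, qₖ = aₖqₖ₋₁ + qₖ₋₂ (with p₋₁=1, p₋₂=0, q₋₁=0, q₋₂=1):
  k=0: a=8, p=8, q=1
  k=1: a=4, p=33, q=4
  k=2: a=3, p=107, q=13

107/13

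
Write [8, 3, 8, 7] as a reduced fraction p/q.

1481/178

Fold from the inside: start with 7/1.
  8 + 1/7 = 57/7
  3 + 7/57 = 178/57
  8 + 57/178 = 1481/178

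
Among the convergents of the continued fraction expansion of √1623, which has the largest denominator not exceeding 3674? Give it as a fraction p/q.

√1623 = [40; 3, 2, 26, 2, 3, 80, …] (period length 6).
Convergents:
  p_0/q_0 = 40/1
  p_1/q_1 = 121/3
  p_2/q_2 = 282/7
  p_3/q_3 = 7453/185
  p_4/q_4 = 15188/377
  p_5/q_5 = 53017/1316
  p_6/q_6 = 4256548/105657
q_5 = 1316 ≤ 3674 < 105657 = q_6, so the answer is 53017/1316.

53017/1316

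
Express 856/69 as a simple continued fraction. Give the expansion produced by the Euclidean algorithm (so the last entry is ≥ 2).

[12; 2, 2, 6, 2]

856 = 12·69 + 28
69 = 2·28 + 13
28 = 2·13 + 2
13 = 6·2 + 1
2 = 2·1 + 0  (stop)
So 856/69 = [12; 2, 2, 6, 2].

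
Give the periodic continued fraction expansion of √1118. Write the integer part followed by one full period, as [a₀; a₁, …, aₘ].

[33; 2, 3, 2, 3, 2, 66]

a₀ = ⌊√1118⌋ = 33.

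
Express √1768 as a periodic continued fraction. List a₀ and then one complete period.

[42; 21, 84]

a₀ = ⌊√1768⌋ = 42.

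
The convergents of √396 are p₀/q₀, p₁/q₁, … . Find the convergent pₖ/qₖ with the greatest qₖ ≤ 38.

199/10

√396 = [19; 1, 8, 1, 38, …] (period length 4).
Convergents:
  p_0/q_0 = 19/1
  p_1/q_1 = 20/1
  p_2/q_2 = 179/9
  p_3/q_3 = 199/10
  p_4/q_4 = 7741/389
q_3 = 10 ≤ 38 < 389 = q_4, so the answer is 199/10.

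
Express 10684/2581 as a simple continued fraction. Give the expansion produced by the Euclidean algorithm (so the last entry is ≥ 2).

10684 = 4·2581 + 360
2581 = 7·360 + 61
360 = 5·61 + 55
61 = 1·55 + 6
55 = 9·6 + 1
6 = 6·1 + 0  (stop)
So 10684/2581 = [4; 7, 5, 1, 9, 6].

[4; 7, 5, 1, 9, 6]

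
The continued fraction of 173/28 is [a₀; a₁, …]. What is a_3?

1

173 = 6·28 + 5   →  a_0 = 6
28 = 5·5 + 3   →  a_1 = 5
5 = 1·3 + 2   →  a_2 = 1
3 = 1·2 + 1   →  a_3 = 1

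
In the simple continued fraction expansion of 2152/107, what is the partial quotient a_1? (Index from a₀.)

8

2152 = 20·107 + 12   →  a_0 = 20
107 = 8·12 + 11   →  a_1 = 8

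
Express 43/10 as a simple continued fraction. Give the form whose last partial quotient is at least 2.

[4; 3, 3]

43 = 4·10 + 3
10 = 3·3 + 1
3 = 3·1 + 0  (stop)
So 43/10 = [4; 3, 3].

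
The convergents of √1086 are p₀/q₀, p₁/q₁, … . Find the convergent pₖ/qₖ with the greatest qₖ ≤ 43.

725/22

√1086 = [32; 1, 20, 1, 64, …] (period length 4).
Convergents:
  p_0/q_0 = 32/1
  p_1/q_1 = 33/1
  p_2/q_2 = 692/21
  p_3/q_3 = 725/22
  p_4/q_4 = 47092/1429
q_3 = 22 ≤ 43 < 1429 = q_4, so the answer is 725/22.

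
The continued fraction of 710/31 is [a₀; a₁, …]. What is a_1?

1

710 = 22·31 + 28   →  a_0 = 22
31 = 1·28 + 3   →  a_1 = 1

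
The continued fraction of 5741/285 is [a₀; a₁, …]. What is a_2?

1

5741 = 20·285 + 41   →  a_0 = 20
285 = 6·41 + 39   →  a_1 = 6
41 = 1·39 + 2   →  a_2 = 1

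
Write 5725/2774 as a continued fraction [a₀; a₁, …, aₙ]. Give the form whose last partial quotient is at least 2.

[2; 15, 1, 2, 19, 3]

5725 = 2*2774 + 177
2774 = 15*177 + 119
177 = 1*119 + 58
119 = 2*58 + 3
58 = 19*3 + 1
3 = 3*1 + 0  (stop)
So 5725/2774 = [2; 15, 1, 2, 19, 3].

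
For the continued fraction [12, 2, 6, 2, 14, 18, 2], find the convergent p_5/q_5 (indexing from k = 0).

91213/7318

Using pₖ = aₖpₖ₋₁ + pₖ₋₂, qₖ = aₖqₖ₋₁ + qₖ₋₂ (with p₋₁=1, p₋₂=0, q₋₁=0, q₋₂=1):
  k=0: a=12, p=12, q=1
  k=1: a=2, p=25, q=2
  k=2: a=6, p=162, q=13
  k=3: a=2, p=349, q=28
  k=4: a=14, p=5048, q=405
  k=5: a=18, p=91213, q=7318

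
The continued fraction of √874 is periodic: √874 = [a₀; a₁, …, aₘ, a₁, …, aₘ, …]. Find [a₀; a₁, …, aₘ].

[29; 1, 1, 3, 2, 3, 1, 1, 58]

a₀ = ⌊√874⌋ = 29.
With m₀=0, d₀=1 and mₖ₊₁ = dₖaₖ − mₖ, dₖ₊₁ = (n − mₖ₊₁²)/dₖ, aₖ₊₁ = ⌊(a₀+mₖ₊₁)/dₖ₊₁⌋:
  k=1: m=29, d=33, a=1
  k=2: m=4, d=26, a=1
  k=3: m=22, d=15, a=3
  k=4: m=23, d=23, a=2
  k=5: m=23, d=15, a=3
  k=6: m=22, d=26, a=1
  k=7: m=4, d=33, a=1
  k=8: m=29, d=1, a=58
d=1 and a=2a₀=58 at k=8, so the next step gives (m, d) = (29, 33) again — its k=1 value — and the period has length 8.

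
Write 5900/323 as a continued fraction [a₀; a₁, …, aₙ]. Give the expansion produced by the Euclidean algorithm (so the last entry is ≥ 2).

[18; 3, 1, 3, 10, 2]

5900 = 18×323 + 86
323 = 3×86 + 65
86 = 1×65 + 21
65 = 3×21 + 2
21 = 10×2 + 1
2 = 2×1 + 0  (stop)
So 5900/323 = [18; 3, 1, 3, 10, 2].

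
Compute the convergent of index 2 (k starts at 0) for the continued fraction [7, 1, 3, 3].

Using pₖ = aₖpₖ₋₁ + pₖ₋₂, qₖ = aₖqₖ₋₁ + qₖ₋₂ (with p₋₁=1, p₋₂=0, q₋₁=0, q₋₂=1):
  k=0: a=7, p=7, q=1
  k=1: a=1, p=8, q=1
  k=2: a=3, p=31, q=4

31/4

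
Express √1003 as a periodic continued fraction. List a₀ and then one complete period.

[31; 1, 2, 31, 2, 1, 62]

a₀ = ⌊√1003⌋ = 31.
With m₀=0, d₀=1 and mₖ₊₁ = dₖaₖ − mₖ, dₖ₊₁ = (n − mₖ₊₁²)/dₖ, aₖ₊₁ = ⌊(a₀+mₖ₊₁)/dₖ₊₁⌋:
  k=1: m=31, d=42, a=1
  k=2: m=11, d=21, a=2
  k=3: m=31, d=2, a=31
  k=4: m=31, d=21, a=2
  k=5: m=11, d=42, a=1
  k=6: m=31, d=1, a=62
d=1 and a=2a₀=62 at k=6, so the next step gives (m, d) = (31, 42) again — its k=1 value — and the period has length 6.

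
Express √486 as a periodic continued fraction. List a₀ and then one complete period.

a₀ = ⌊√486⌋ = 22.

[22; 22, 44]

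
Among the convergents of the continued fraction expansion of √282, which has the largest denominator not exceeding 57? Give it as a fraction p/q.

√282 = [16; 1, 3, 1, 4, 1, 3, 1, 32, …] (period length 8).
Convergents:
  p_0/q_0 = 16/1
  p_1/q_1 = 17/1
  p_2/q_2 = 67/4
  p_3/q_3 = 84/5
  p_4/q_4 = 403/24
  p_5/q_5 = 487/29
  p_6/q_6 = 1864/111
q_5 = 29 ≤ 57 < 111 = q_6, so the answer is 487/29.

487/29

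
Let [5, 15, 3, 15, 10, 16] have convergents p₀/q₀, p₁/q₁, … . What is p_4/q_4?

35943/7096

Using pₖ = aₖpₖ₋₁ + pₖ₋₂, qₖ = aₖqₖ₋₁ + qₖ₋₂ (with p₋₁=1, p₋₂=0, q₋₁=0, q₋₂=1):
  k=0: a=5, p=5, q=1
  k=1: a=15, p=76, q=15
  k=2: a=3, p=233, q=46
  k=3: a=15, p=3571, q=705
  k=4: a=10, p=35943, q=7096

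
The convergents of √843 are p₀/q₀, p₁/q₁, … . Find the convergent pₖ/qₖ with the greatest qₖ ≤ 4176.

√843 = [29; 29, 58, …] (period length 2).
Convergents:
  p_0/q_0 = 29/1
  p_1/q_1 = 842/29
  p_2/q_2 = 48865/1683
  p_3/q_3 = 1417927/48836
q_2 = 1683 ≤ 4176 < 48836 = q_3, so the answer is 48865/1683.

48865/1683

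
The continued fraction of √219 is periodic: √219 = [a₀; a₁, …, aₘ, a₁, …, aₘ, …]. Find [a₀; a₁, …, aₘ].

[14; 1, 3, 1, 28]

a₀ = ⌊√219⌋ = 14.
With m₀=0, d₀=1 and mₖ₊₁ = dₖaₖ − mₖ, dₖ₊₁ = (n − mₖ₊₁²)/dₖ, aₖ₊₁ = ⌊(a₀+mₖ₊₁)/dₖ₊₁⌋:
  k=1: m=14, d=23, a=1
  k=2: m=9, d=6, a=3
  k=3: m=9, d=23, a=1
  k=4: m=14, d=1, a=28
d=1 and a=2a₀=28 at k=4, so the next step gives (m, d) = (14, 23) again — its k=1 value — and the period has length 4.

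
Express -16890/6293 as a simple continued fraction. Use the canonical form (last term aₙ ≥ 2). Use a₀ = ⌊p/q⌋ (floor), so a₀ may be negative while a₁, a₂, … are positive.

[-3; 3, 6, 9, 1, 7, 4]

-16890 = -3×6293 + 1989
6293 = 3×1989 + 326
1989 = 6×326 + 33
326 = 9×33 + 29
33 = 1×29 + 4
29 = 7×4 + 1
4 = 4×1 + 0  (stop)
So -16890/6293 = [-3; 3, 6, 9, 1, 7, 4].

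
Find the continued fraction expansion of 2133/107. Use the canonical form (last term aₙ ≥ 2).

[19; 1, 14, 3, 2]

2133 = 19·107 + 100
107 = 1·100 + 7
100 = 14·7 + 2
7 = 3·2 + 1
2 = 2·1 + 0  (stop)
So 2133/107 = [19; 1, 14, 3, 2].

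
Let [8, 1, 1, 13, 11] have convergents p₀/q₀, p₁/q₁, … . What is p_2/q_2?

17/2

Using pₖ = aₖpₖ₋₁ + pₖ₋₂, qₖ = aₖqₖ₋₁ + qₖ₋₂ (with p₋₁=1, p₋₂=0, q₋₁=0, q₋₂=1):
  k=0: a=8, p=8, q=1
  k=1: a=1, p=9, q=1
  k=2: a=1, p=17, q=2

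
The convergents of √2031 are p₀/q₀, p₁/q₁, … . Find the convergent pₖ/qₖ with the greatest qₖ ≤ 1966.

60885/1351

√2031 = [45; 15, 90, …] (period length 2).
Convergents:
  p_0/q_0 = 45/1
  p_1/q_1 = 676/15
  p_2/q_2 = 60885/1351
  p_3/q_3 = 913951/20280
q_2 = 1351 ≤ 1966 < 20280 = q_3, so the answer is 60885/1351.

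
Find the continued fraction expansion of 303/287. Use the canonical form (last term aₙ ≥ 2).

[1; 17, 1, 15]

303 = 1*287 + 16
287 = 17*16 + 15
16 = 1*15 + 1
15 = 15*1 + 0  (stop)
So 303/287 = [1; 17, 1, 15].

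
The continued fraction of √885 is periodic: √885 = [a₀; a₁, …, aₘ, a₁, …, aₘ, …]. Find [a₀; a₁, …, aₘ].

a₀ = ⌊√885⌋ = 29.
With m₀=0, d₀=1 and mₖ₊₁ = dₖaₖ − mₖ, dₖ₊₁ = (n − mₖ₊₁²)/dₖ, aₖ₊₁ = ⌊(a₀+mₖ₊₁)/dₖ₊₁⌋:
  k=1: m=29, d=44, a=1
  k=2: m=15, d=15, a=2
  k=3: m=15, d=44, a=1
  k=4: m=29, d=1, a=58
d=1 and a=2a₀=58 at k=4, so the next step gives (m, d) = (29, 44) again — its k=1 value — and the period has length 4.

[29; 1, 2, 1, 58]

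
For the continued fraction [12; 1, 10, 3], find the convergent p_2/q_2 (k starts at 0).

Using pₖ = aₖpₖ₋₁ + pₖ₋₂, qₖ = aₖqₖ₋₁ + qₖ₋₂ (with p₋₁=1, p₋₂=0, q₋₁=0, q₋₂=1):
  k=0: a=12, p=12, q=1
  k=1: a=1, p=13, q=1
  k=2: a=10, p=142, q=11

142/11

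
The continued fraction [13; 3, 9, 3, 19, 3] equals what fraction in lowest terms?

Using pₖ = aₖpₖ₋₁ + pₖ₋₂ and qₖ = aₖqₖ₋₁ + qₖ₋₂:
  k=0: a=13, p=13, q=1
  k=1: a=3, p=40, q=3
  k=2: a=9, p=373, q=28
  k=3: a=3, p=1159, q=87
  k=4: a=19, p=22394, q=1681
  k=5: a=3, p=68341, q=5130

68341/5130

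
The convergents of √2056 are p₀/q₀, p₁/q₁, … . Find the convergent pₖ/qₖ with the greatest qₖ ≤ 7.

√2056 = [45; 2, 1, 10, 1, 2, 90, …] (period length 6).
Convergents:
  p_0/q_0 = 45/1
  p_1/q_1 = 91/2
  p_2/q_2 = 136/3
  p_3/q_3 = 1451/32
q_2 = 3 ≤ 7 < 32 = q_3, so the answer is 136/3.

136/3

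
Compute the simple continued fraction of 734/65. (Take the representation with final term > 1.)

[11; 3, 2, 2, 1, 2]

734 = 11·65 + 19
65 = 3·19 + 8
19 = 2·8 + 3
8 = 2·3 + 2
3 = 1·2 + 1
2 = 2·1 + 0  (stop)
So 734/65 = [11; 3, 2, 2, 1, 2].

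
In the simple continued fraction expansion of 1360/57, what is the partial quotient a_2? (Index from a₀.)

6

1360 = 23·57 + 49   →  a_0 = 23
57 = 1·49 + 8   →  a_1 = 1
49 = 6·8 + 1   →  a_2 = 6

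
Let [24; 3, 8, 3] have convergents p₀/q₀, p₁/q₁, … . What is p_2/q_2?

608/25

Using pₖ = aₖpₖ₋₁ + pₖ₋₂, qₖ = aₖqₖ₋₁ + qₖ₋₂ (with p₋₁=1, p₋₂=0, q₋₁=0, q₋₂=1):
  k=0: a=24, p=24, q=1
  k=1: a=3, p=73, q=3
  k=2: a=8, p=608, q=25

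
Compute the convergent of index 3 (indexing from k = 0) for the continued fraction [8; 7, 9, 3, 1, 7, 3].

Using pₖ = aₖpₖ₋₁ + pₖ₋₂, qₖ = aₖqₖ₋₁ + qₖ₋₂ (with p₋₁=1, p₋₂=0, q₋₁=0, q₋₂=1):
  k=0: a=8, p=8, q=1
  k=1: a=7, p=57, q=7
  k=2: a=9, p=521, q=64
  k=3: a=3, p=1620, q=199

1620/199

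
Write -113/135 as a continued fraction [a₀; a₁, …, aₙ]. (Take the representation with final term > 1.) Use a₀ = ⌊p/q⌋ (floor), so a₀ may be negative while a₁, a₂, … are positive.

-113 = -1·135 + 22
135 = 6·22 + 3
22 = 7·3 + 1
3 = 3·1 + 0  (stop)
So -113/135 = [-1; 6, 7, 3].

[-1; 6, 7, 3]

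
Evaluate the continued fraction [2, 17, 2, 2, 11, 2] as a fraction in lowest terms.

Using pₖ = aₖpₖ₋₁ + pₖ₋₂ and qₖ = aₖqₖ₋₁ + qₖ₋₂:
  k=0: a=2, p=2, q=1
  k=1: a=17, p=35, q=17
  k=2: a=2, p=72, q=35
  k=3: a=2, p=179, q=87
  k=4: a=11, p=2041, q=992
  k=5: a=2, p=4261, q=2071

4261/2071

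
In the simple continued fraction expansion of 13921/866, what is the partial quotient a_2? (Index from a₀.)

3

13921 = 16·866 + 65   →  a_0 = 16
866 = 13·65 + 21   →  a_1 = 13
65 = 3·21 + 2   →  a_2 = 3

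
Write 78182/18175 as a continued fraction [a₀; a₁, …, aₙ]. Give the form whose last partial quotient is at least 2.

78182 = 4*18175 + 5482
18175 = 3*5482 + 1729
5482 = 3*1729 + 295
1729 = 5*295 + 254
295 = 1*254 + 41
254 = 6*41 + 8
41 = 5*8 + 1
8 = 8*1 + 0  (stop)
So 78182/18175 = [4; 3, 3, 5, 1, 6, 5, 8].

[4; 3, 3, 5, 1, 6, 5, 8]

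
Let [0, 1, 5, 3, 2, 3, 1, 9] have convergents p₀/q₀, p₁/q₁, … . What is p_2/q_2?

5/6

Using pₖ = aₖpₖ₋₁ + pₖ₋₂, qₖ = aₖqₖ₋₁ + qₖ₋₂ (with p₋₁=1, p₋₂=0, q₋₁=0, q₋₂=1):
  k=0: a=0, p=0, q=1
  k=1: a=1, p=1, q=1
  k=2: a=5, p=5, q=6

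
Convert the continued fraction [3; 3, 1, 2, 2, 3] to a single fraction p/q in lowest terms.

Using pₖ = aₖpₖ₋₁ + pₖ₋₂ and qₖ = aₖqₖ₋₁ + qₖ₋₂:
  k=0: a=3, p=3, q=1
  k=1: a=3, p=10, q=3
  k=2: a=1, p=13, q=4
  k=3: a=2, p=36, q=11
  k=4: a=2, p=85, q=26
  k=5: a=3, p=291, q=89

291/89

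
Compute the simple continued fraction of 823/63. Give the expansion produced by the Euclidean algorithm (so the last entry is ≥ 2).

823 = 13·63 + 4
63 = 15·4 + 3
4 = 1·3 + 1
3 = 3·1 + 0  (stop)
So 823/63 = [13; 15, 1, 3].

[13; 15, 1, 3]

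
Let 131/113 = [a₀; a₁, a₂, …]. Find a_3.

1

131 = 1·113 + 18   →  a_0 = 1
113 = 6·18 + 5   →  a_1 = 6
18 = 3·5 + 3   →  a_2 = 3
5 = 1·3 + 2   →  a_3 = 1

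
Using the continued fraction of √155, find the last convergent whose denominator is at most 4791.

55788/4481

√155 = [12; 2, 4, 2, 24, …] (period length 4).
Convergents:
  p_0/q_0 = 12/1
  p_1/q_1 = 25/2
  p_2/q_2 = 112/9
  p_3/q_3 = 249/20
  p_4/q_4 = 6088/489
  p_5/q_5 = 12425/998
  p_6/q_6 = 55788/4481
  p_7/q_7 = 124001/9960
q_6 = 4481 ≤ 4791 < 9960 = q_7, so the answer is 55788/4481.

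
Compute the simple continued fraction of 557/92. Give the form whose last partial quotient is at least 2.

557 = 6×92 + 5
92 = 18×5 + 2
5 = 2×2 + 1
2 = 2×1 + 0  (stop)
So 557/92 = [6; 18, 2, 2].

[6; 18, 2, 2]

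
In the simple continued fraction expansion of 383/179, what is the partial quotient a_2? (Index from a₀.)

383 = 2·179 + 25   →  a_0 = 2
179 = 7·25 + 4   →  a_1 = 7
25 = 6·4 + 1   →  a_2 = 6

6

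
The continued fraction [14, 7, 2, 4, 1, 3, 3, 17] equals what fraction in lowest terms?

Using pₖ = aₖpₖ₋₁ + pₖ₋₂ and qₖ = aₖqₖ₋₁ + qₖ₋₂:
  k=0: a=14, p=14, q=1
  k=1: a=7, p=99, q=7
  k=2: a=2, p=212, q=15
  k=3: a=4, p=947, q=67
  k=4: a=1, p=1159, q=82
  k=5: a=3, p=4424, q=313
  k=6: a=3, p=14431, q=1021
  k=7: a=17, p=249751, q=17670

249751/17670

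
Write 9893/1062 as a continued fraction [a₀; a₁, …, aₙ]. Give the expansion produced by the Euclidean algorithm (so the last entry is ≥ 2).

[9; 3, 5, 1, 7, 7]

9893 = 9*1062 + 335
1062 = 3*335 + 57
335 = 5*57 + 50
57 = 1*50 + 7
50 = 7*7 + 1
7 = 7*1 + 0  (stop)
So 9893/1062 = [9; 3, 5, 1, 7, 7].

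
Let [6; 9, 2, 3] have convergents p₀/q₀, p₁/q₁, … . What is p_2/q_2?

116/19

Using pₖ = aₖpₖ₋₁ + pₖ₋₂, qₖ = aₖqₖ₋₁ + qₖ₋₂ (with p₋₁=1, p₋₂=0, q₋₁=0, q₋₂=1):
  k=0: a=6, p=6, q=1
  k=1: a=9, p=55, q=9
  k=2: a=2, p=116, q=19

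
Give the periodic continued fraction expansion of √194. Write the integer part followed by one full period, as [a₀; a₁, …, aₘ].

a₀ = ⌊√194⌋ = 13.
With m₀=0, d₀=1 and mₖ₊₁ = dₖaₖ − mₖ, dₖ₊₁ = (n − mₖ₊₁²)/dₖ, aₖ₊₁ = ⌊(a₀+mₖ₊₁)/dₖ₊₁⌋:
  k=1: m=13, d=25, a=1
  k=2: m=12, d=2, a=12
  k=3: m=12, d=25, a=1
  k=4: m=13, d=1, a=26
d=1 and a=2a₀=26 at k=4, so the next step gives (m, d) = (13, 25) again — its k=1 value — and the period has length 4.

[13; 1, 12, 1, 26]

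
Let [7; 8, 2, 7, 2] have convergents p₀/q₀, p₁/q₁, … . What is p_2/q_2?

121/17

Using pₖ = aₖpₖ₋₁ + pₖ₋₂, qₖ = aₖqₖ₋₁ + qₖ₋₂ (with p₋₁=1, p₋₂=0, q₋₁=0, q₋₂=1):
  k=0: a=7, p=7, q=1
  k=1: a=8, p=57, q=8
  k=2: a=2, p=121, q=17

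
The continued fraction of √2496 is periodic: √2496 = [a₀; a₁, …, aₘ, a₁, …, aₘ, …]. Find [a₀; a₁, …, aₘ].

a₀ = ⌊√2496⌋ = 49.
With m₀=0, d₀=1 and mₖ₊₁ = dₖaₖ − mₖ, dₖ₊₁ = (n − mₖ₊₁²)/dₖ, aₖ₊₁ = ⌊(a₀+mₖ₊₁)/dₖ₊₁⌋:
  k=1: m=49, d=95, a=1
  k=2: m=46, d=4, a=23
  k=3: m=46, d=95, a=1
  k=4: m=49, d=1, a=98
d=1 and a=2a₀=98 at k=4, so the next step gives (m, d) = (49, 95) again — its k=1 value — and the period has length 4.

[49; 1, 23, 1, 98]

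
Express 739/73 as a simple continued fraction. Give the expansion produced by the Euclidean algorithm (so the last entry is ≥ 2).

739 = 10*73 + 9
73 = 8*9 + 1
9 = 9*1 + 0  (stop)
So 739/73 = [10; 8, 9].

[10; 8, 9]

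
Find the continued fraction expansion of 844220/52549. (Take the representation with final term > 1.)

844220 = 16×52549 + 3436
52549 = 15×3436 + 1009
3436 = 3×1009 + 409
1009 = 2×409 + 191
409 = 2×191 + 27
191 = 7×27 + 2
27 = 13×2 + 1
2 = 2×1 + 0  (stop)
So 844220/52549 = [16; 15, 3, 2, 2, 7, 13, 2].

[16; 15, 3, 2, 2, 7, 13, 2]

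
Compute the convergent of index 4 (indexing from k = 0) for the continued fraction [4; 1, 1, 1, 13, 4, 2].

191/41

Using pₖ = aₖpₖ₋₁ + pₖ₋₂, qₖ = aₖqₖ₋₁ + qₖ₋₂ (with p₋₁=1, p₋₂=0, q₋₁=0, q₋₂=1):
  k=0: a=4, p=4, q=1
  k=1: a=1, p=5, q=1
  k=2: a=1, p=9, q=2
  k=3: a=1, p=14, q=3
  k=4: a=13, p=191, q=41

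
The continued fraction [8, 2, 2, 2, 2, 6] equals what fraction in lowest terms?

1565/186

Fold from the inside: start with 6/1.
  2 + 1/6 = 13/6
  2 + 6/13 = 32/13
  2 + 13/32 = 77/32
  2 + 32/77 = 186/77
  8 + 77/186 = 1565/186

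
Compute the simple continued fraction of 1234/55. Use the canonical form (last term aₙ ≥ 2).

[22; 2, 3, 2, 3]

1234 = 22·55 + 24
55 = 2·24 + 7
24 = 3·7 + 3
7 = 2·3 + 1
3 = 3·1 + 0  (stop)
So 1234/55 = [22; 2, 3, 2, 3].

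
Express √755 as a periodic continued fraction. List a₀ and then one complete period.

[27; 2, 10, 2, 54]

a₀ = ⌊√755⌋ = 27.
With m₀=0, d₀=1 and mₖ₊₁ = dₖaₖ − mₖ, dₖ₊₁ = (n − mₖ₊₁²)/dₖ, aₖ₊₁ = ⌊(a₀+mₖ₊₁)/dₖ₊₁⌋:
  k=1: m=27, d=26, a=2
  k=2: m=25, d=5, a=10
  k=3: m=25, d=26, a=2
  k=4: m=27, d=1, a=54
d=1 and a=2a₀=54 at k=4, so the next step gives (m, d) = (27, 26) again — its k=1 value — and the period has length 4.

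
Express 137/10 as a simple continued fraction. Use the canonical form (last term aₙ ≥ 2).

137 = 13×10 + 7
10 = 1×7 + 3
7 = 2×3 + 1
3 = 3×1 + 0  (stop)
So 137/10 = [13; 1, 2, 3].

[13; 1, 2, 3]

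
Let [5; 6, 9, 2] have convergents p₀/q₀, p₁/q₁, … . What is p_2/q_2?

284/55

Using pₖ = aₖpₖ₋₁ + pₖ₋₂, qₖ = aₖqₖ₋₁ + qₖ₋₂ (with p₋₁=1, p₋₂=0, q₋₁=0, q₋₂=1):
  k=0: a=5, p=5, q=1
  k=1: a=6, p=31, q=6
  k=2: a=9, p=284, q=55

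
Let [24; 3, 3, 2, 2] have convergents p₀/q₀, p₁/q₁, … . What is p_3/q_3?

Using pₖ = aₖpₖ₋₁ + pₖ₋₂, qₖ = aₖqₖ₋₁ + qₖ₋₂ (with p₋₁=1, p₋₂=0, q₋₁=0, q₋₂=1):
  k=0: a=24, p=24, q=1
  k=1: a=3, p=73, q=3
  k=2: a=3, p=243, q=10
  k=3: a=2, p=559, q=23

559/23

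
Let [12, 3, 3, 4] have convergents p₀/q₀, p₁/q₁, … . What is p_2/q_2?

123/10

Using pₖ = aₖpₖ₋₁ + pₖ₋₂, qₖ = aₖqₖ₋₁ + qₖ₋₂ (with p₋₁=1, p₋₂=0, q₋₁=0, q₋₂=1):
  k=0: a=12, p=12, q=1
  k=1: a=3, p=37, q=3
  k=2: a=3, p=123, q=10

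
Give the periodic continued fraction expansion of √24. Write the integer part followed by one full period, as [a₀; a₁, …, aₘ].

a₀ = ⌊√24⌋ = 4.
With m₀=0, d₀=1 and mₖ₊₁ = dₖaₖ − mₖ, dₖ₊₁ = (n − mₖ₊₁²)/dₖ, aₖ₊₁ = ⌊(a₀+mₖ₊₁)/dₖ₊₁⌋:
  k=1: m=4, d=8, a=1
  k=2: m=4, d=1, a=8
d=1 and a=2a₀=8 at k=2, so the next step gives (m, d) = (4, 8) again — its k=1 value — and the period has length 2.

[4; 1, 8]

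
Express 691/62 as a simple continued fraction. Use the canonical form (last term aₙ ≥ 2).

[11; 6, 1, 8]

691 = 11×62 + 9
62 = 6×9 + 8
9 = 1×8 + 1
8 = 8×1 + 0  (stop)
So 691/62 = [11; 6, 1, 8].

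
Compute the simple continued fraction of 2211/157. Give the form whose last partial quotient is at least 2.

[14; 12, 13]

2211 = 14×157 + 13
157 = 12×13 + 1
13 = 13×1 + 0  (stop)
So 2211/157 = [14; 12, 13].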